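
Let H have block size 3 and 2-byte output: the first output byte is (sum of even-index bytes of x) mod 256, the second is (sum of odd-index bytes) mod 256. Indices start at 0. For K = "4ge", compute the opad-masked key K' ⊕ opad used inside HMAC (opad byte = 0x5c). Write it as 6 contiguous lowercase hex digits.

Key "4ge" = 34 67 65 is exactly B = 3 bytes: K' = 34 67 65.
XOR each byte with 0x5c: 34⊕5c=68, 67⊕5c=3b, 65⊕5c=39.

683b39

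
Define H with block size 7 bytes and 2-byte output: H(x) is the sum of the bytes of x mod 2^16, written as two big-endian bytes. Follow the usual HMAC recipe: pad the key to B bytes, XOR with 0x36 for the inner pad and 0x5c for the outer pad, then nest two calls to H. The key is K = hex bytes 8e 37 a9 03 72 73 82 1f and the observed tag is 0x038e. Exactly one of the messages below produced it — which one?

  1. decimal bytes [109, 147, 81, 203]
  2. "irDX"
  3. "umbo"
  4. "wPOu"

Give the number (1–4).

Key hex bytes 8e 37 a9 03 72 73 82 1f is 8 bytes > B = 7, so hash it first: H(key) = 02 f7, then zero-pad to 7 bytes: K' = 02 f7 00 00 00 00 00.
K' ⊕ ipad = 34 c1 36 36 36 36 36; K' ⊕ opad = 5e ab 5c 5c 5c 5c 5c.
m1: inner = H(34 c1 36 36 36 36 36 6d 93 51 cb) = 04 1f; tag = H(5e ab 5c 5c 5c 5c 5c 04 1f) = 02f8
m2: inner = H(34 c1 36 36 36 36 36 69 72 44 58) = 03 7a; tag = H(5e ab 5c 5c 5c 5c 5c 03 7a) = 0352
m3: inner = H(34 c1 36 36 36 36 36 75 6d 62 6f) = 03 b6; tag = H(5e ab 5c 5c 5c 5c 5c 03 b6) = 038e ← matches
m4: inner = H(34 c1 36 36 36 36 36 77 50 4f 75) = 03 8e; tag = H(5e ab 5c 5c 5c 5c 5c 03 8e) = 0366

3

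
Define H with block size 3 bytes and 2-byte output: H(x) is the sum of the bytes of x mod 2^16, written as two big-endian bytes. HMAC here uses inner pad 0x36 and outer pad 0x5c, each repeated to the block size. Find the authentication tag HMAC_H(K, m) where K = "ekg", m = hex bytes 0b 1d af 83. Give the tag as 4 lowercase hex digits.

Key "ekg" = 65 6b 67 is exactly B = 3 bytes: K' = 65 6b 67.
K' ⊕ ipad = 53 5d 51.  K' ⊕ opad = 39 37 3b.
Inner input = (K'⊕ipad) ∥ m = 53 5d 51 ∥ 0b 1d af 83.
Inner hash: sum = 83+93+81+11+29+175+131 = 603 → 02 5b.
Outer input = (K'⊕opad) ∥ inner = 39 37 3b ∥ 02 5b.
Outer hash (tag): sum = 57+55+59+2+91 = 264 → 01 08.

0108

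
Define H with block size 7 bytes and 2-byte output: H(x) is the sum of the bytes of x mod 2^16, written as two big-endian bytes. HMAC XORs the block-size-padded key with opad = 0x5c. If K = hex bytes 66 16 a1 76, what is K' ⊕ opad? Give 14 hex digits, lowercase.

3a4afd2a5c5c5c

Key hex bytes 66 16 a1 76 is 4 bytes ≤ B = 7; zero-pad to 7 bytes: K' = 66 16 a1 76 00 00 00.
XOR each byte with 0x5c: 66⊕5c=3a, 16⊕5c=4a, a1⊕5c=fd, 76⊕5c=2a, 00⊕5c=5c, 00⊕5c=5c, 00⊕5c=5c.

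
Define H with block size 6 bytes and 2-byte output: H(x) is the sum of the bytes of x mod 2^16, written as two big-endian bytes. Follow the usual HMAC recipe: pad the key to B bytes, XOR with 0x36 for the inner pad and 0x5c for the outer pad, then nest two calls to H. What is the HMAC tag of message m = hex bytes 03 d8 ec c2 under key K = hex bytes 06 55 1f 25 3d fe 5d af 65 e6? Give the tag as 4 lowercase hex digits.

02d2

Key hex bytes 06 55 1f 25 3d fe 5d af 65 e6 is 10 bytes > B = 6, so hash it first: H(key) = 04 31, then zero-pad to 6 bytes: K' = 04 31 00 00 00 00.
K' ⊕ ipad = 32 07 36 36 36 36.  K' ⊕ opad = 58 6d 5c 5c 5c 5c.
Inner input = (K'⊕ipad) ∥ m = 32 07 36 36 36 36 ∥ 03 d8 ec c2.
Inner hash: sum = 50+7+54+54+54+54+3+216+236+194 = 922 → 03 9a.
Outer input = (K'⊕opad) ∥ inner = 58 6d 5c 5c 5c 5c ∥ 03 9a.
Outer hash (tag): sum = 88+109+92+92+92+92+3+154 = 722 → 02 d2.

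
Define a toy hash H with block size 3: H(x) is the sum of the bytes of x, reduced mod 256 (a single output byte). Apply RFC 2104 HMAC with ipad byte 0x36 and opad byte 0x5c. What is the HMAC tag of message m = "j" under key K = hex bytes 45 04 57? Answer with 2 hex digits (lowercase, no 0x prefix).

ec

Key hex bytes 45 04 57 is exactly B = 3 bytes: K' = 45 04 57.
K' ⊕ ipad = 73 32 61.  K' ⊕ opad = 19 58 0b.
Inner input = (K'⊕ipad) ∥ m = 73 32 61 ∥ 6a.
Inner hash: sum = 115+50+97+106 = 368; mod 256 = 112 → 70.
Outer input = (K'⊕opad) ∥ inner = 19 58 0b ∥ 70.
Outer hash (tag): sum = 25+88+11+112 = 236 → ec.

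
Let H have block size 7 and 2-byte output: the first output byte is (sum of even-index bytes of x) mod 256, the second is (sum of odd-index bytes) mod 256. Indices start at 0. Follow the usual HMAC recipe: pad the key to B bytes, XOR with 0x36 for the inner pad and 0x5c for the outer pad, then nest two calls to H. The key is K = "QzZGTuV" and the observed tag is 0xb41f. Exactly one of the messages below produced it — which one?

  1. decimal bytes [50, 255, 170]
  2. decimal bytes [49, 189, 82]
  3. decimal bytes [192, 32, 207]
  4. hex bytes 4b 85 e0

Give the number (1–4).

Key "QzZGTuV" = 51 7a 5a 47 54 75 56 is exactly B = 7 bytes: K' = 51 7a 5a 47 54 75 56.
K' ⊕ ipad = 67 4c 6c 71 62 43 60; K' ⊕ opad = 0d 26 06 1b 08 29 0a.
m1: inner = H(67 4c 6c 71 62 43 60 32 ff aa) = 94 dc; tag = H(0d 26 06 1b 08 29 0a 94 dc) = 01fe
m2: inner = H(67 4c 6c 71 62 43 60 31 bd 52) = 52 83; tag = H(0d 26 06 1b 08 29 0a 52 83) = a8bc
m3: inner = H(67 4c 6c 71 62 43 60 c0 20 cf) = b5 8f; tag = H(0d 26 06 1b 08 29 0a b5 8f) = b41f ← matches
m4: inner = H(67 4c 6c 71 62 43 60 4b 85 e0) = 1a 2b; tag = H(0d 26 06 1b 08 29 0a 1a 2b) = 5084

3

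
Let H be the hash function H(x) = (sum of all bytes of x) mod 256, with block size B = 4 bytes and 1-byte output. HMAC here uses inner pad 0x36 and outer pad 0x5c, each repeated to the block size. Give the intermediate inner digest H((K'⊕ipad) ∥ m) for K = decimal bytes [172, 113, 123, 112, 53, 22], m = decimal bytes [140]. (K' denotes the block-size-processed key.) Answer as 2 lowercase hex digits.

Key decimal bytes [172, 113, 123, 112, 53, 22] = ac 71 7b 70 35 16 is 6 bytes > B = 4, so hash it first: H(key) = 53, then zero-pad to 4 bytes: K' = 53 00 00 00.
K' ⊕ ipad = 65 36 36 36.
Inner input = 65 36 36 36 ∥ 8c.
Inner hash: sum = 101+54+54+54+140 = 403; mod 256 = 147 → 93.

93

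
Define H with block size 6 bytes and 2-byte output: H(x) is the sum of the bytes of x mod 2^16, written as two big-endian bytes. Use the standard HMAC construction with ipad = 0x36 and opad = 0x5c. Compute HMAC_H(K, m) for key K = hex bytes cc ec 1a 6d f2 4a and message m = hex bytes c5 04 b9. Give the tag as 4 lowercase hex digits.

029d

Key hex bytes cc ec 1a 6d f2 4a is exactly B = 6 bytes: K' = cc ec 1a 6d f2 4a.
K' ⊕ ipad = fa da 2c 5b c4 7c.  K' ⊕ opad = 90 b0 46 31 ae 16.
Inner input = (K'⊕ipad) ∥ m = fa da 2c 5b c4 7c ∥ c5 04 b9.
Inner hash: sum = 250+218+44+91+196+124+197+4+185 = 1309 → 05 1d.
Outer input = (K'⊕opad) ∥ inner = 90 b0 46 31 ae 16 ∥ 05 1d.
Outer hash (tag): sum = 144+176+70+49+174+22+5+29 = 669 → 02 9d.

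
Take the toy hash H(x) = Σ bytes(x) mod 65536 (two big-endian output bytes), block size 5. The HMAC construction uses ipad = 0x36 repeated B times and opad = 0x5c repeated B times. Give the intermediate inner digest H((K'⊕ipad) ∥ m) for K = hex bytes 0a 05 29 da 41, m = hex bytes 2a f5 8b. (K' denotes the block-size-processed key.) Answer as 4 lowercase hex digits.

039b

Key hex bytes 0a 05 29 da 41 is exactly B = 5 bytes: K' = 0a 05 29 da 41.
K' ⊕ ipad = 3c 33 1f ec 77.
Inner input = 3c 33 1f ec 77 ∥ 2a f5 8b.
Inner hash: sum = 60+51+31+236+119+42+245+139 = 923 → 03 9b.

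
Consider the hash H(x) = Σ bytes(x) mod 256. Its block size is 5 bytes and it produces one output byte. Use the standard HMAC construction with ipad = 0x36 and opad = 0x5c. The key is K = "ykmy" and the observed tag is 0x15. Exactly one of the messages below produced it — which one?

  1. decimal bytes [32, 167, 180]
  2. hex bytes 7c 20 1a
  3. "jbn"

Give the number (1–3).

Key "ykmy" = 79 6b 6d 79 is 4 bytes ≤ B = 5; zero-pad to 5 bytes: K' = 79 6b 6d 79 00.
K' ⊕ ipad = 4f 5d 5b 4f 36; K' ⊕ opad = 25 37 31 25 5c.
m1: inner = H(4f 5d 5b 4f 36 20 a7 b4) = 07; tag = H(25 37 31 25 5c 07) = 15 ← matches
m2: inner = H(4f 5d 5b 4f 36 7c 20 1a) = 42; tag = H(25 37 31 25 5c 42) = 50
m3: inner = H(4f 5d 5b 4f 36 6a 62 6e) = c6; tag = H(25 37 31 25 5c c6) = d4

1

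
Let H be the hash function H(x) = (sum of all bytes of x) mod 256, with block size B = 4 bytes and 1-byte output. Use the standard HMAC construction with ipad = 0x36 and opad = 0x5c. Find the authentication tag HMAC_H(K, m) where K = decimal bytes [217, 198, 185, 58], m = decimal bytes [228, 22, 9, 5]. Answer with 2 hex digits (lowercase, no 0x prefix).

ec

Key decimal bytes [217, 198, 185, 58] = d9 c6 b9 3a is exactly B = 4 bytes: K' = d9 c6 b9 3a.
K' ⊕ ipad = ef f0 8f 0c.  K' ⊕ opad = 85 9a e5 66.
Inner input = (K'⊕ipad) ∥ m = ef f0 8f 0c ∥ e4 16 09 05.
Inner hash: sum = 239+240+143+12+228+22+9+5 = 898; mod 256 = 130 → 82.
Outer input = (K'⊕opad) ∥ inner = 85 9a e5 66 ∥ 82.
Outer hash (tag): sum = 133+154+229+102+130 = 748; mod 256 = 236 → ec.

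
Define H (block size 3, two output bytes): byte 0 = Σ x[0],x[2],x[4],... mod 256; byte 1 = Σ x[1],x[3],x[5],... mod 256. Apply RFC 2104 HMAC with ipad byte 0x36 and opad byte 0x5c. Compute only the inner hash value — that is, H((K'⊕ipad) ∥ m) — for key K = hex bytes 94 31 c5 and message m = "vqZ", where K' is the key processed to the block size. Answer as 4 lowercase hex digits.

06d7

Key hex bytes 94 31 c5 is exactly B = 3 bytes: K' = 94 31 c5.
K' ⊕ ipad = a2 07 f3.
Inner input = a2 07 f3 ∥ 76 71 5a.
Inner hash: even-index sum = 518 mod 256 = 6; odd-index sum = 215 mod 256 = 215 → 06 d7.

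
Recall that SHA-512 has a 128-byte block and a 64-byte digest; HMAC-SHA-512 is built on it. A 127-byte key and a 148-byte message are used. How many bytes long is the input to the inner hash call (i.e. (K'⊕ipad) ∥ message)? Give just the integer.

Key is 127 ≤ 128 bytes, zero-padded: |K'| = 128.
Inner input = (K'⊕ipad) ∥ m → 128 + 148 = 276 bytes.

276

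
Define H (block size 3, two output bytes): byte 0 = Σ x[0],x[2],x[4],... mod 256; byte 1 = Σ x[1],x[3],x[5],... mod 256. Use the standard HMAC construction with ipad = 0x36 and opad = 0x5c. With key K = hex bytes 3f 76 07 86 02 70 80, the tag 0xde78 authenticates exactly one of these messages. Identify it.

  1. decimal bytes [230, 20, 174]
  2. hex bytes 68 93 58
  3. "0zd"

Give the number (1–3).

1

Key hex bytes 3f 76 07 86 02 70 80 is 7 bytes > B = 3, so hash it first: H(key) = c8 6c, then zero-pad to 3 bytes: K' = c8 6c 00.
K' ⊕ ipad = fe 5a 36; K' ⊕ opad = 94 30 5c.
m1: inner = H(fe 5a 36 e6 14 ae) = 48 ee; tag = H(94 30 5c 48 ee) = de78 ← matches
m2: inner = H(fe 5a 36 68 93 58) = c7 1a; tag = H(94 30 5c c7 1a) = 0af7
m3: inner = H(fe 5a 36 30 7a 64) = ae ee; tag = H(94 30 5c ae ee) = dede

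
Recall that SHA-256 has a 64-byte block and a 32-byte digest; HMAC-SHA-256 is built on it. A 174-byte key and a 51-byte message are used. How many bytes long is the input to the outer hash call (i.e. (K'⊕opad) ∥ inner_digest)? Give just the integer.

Key is 174 > 64 bytes, so it is hashed to 32 bytes then zero-padded to 64: |K'| = 64.
Outer input = (K'⊕opad) ∥ H(inner) → 64 + 32 = 96 bytes.

96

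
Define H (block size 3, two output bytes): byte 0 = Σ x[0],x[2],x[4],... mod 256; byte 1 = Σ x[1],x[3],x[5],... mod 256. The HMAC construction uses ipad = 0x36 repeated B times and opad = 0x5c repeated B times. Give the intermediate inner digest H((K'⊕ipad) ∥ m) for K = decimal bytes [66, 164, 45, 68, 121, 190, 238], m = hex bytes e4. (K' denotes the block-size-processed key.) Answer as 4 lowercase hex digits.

1674

Key decimal bytes [66, 164, 45, 68, 121, 190, 238] = 42 a4 2d 44 79 be ee is 7 bytes > B = 3, so hash it first: H(key) = d6 a6, then zero-pad to 3 bytes: K' = d6 a6 00.
K' ⊕ ipad = e0 90 36.
Inner input = e0 90 36 ∥ e4.
Inner hash: even-index sum = 278 mod 256 = 22; odd-index sum = 372 mod 256 = 116 → 16 74.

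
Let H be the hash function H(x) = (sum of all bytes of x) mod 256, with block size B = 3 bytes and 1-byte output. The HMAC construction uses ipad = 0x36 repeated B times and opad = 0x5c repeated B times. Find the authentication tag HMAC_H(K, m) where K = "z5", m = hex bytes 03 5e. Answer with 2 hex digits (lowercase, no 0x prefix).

d1

Key "z5" = 7a 35 is 2 bytes ≤ B = 3; zero-pad to 3 bytes: K' = 7a 35 00.
K' ⊕ ipad = 4c 03 36.  K' ⊕ opad = 26 69 5c.
Inner input = (K'⊕ipad) ∥ m = 4c 03 36 ∥ 03 5e.
Inner hash: sum = 76+3+54+3+94 = 230 → e6.
Outer input = (K'⊕opad) ∥ inner = 26 69 5c ∥ e6.
Outer hash (tag): sum = 38+105+92+230 = 465; mod 256 = 209 → d1.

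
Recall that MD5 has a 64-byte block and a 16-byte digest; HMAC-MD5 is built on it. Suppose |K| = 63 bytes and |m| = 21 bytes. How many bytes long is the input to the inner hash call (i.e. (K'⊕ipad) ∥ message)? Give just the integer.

85

Key is 63 ≤ 64 bytes, zero-padded: |K'| = 64.
Inner input = (K'⊕ipad) ∥ m → 64 + 21 = 85 bytes.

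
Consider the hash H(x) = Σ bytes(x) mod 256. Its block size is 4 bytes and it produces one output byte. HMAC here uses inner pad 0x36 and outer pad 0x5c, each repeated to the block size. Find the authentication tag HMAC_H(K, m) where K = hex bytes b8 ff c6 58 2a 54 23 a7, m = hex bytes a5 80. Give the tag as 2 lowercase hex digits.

47

Key hex bytes b8 ff c6 58 2a 54 23 a7 is 8 bytes > B = 4, so hash it first: H(key) = 1d, then zero-pad to 4 bytes: K' = 1d 00 00 00.
K' ⊕ ipad = 2b 36 36 36.  K' ⊕ opad = 41 5c 5c 5c.
Inner input = (K'⊕ipad) ∥ m = 2b 36 36 36 ∥ a5 80.
Inner hash: sum = 43+54+54+54+165+128 = 498; mod 256 = 242 → f2.
Outer input = (K'⊕opad) ∥ inner = 41 5c 5c 5c ∥ f2.
Outer hash (tag): sum = 65+92+92+92+242 = 583; mod 256 = 71 → 47.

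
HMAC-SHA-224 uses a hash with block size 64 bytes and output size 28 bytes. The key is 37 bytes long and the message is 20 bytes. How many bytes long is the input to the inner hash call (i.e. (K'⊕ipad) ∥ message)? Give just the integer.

84

Key is 37 ≤ 64 bytes, zero-padded: |K'| = 64.
Inner input = (K'⊕ipad) ∥ m → 64 + 20 = 84 bytes.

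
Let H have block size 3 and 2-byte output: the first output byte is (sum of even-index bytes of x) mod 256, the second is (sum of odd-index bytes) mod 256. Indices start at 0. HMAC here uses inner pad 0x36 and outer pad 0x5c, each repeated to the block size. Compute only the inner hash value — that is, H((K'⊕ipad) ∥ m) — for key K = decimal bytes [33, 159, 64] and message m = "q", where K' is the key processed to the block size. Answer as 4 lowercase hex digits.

Key decimal bytes [33, 159, 64] = 21 9f 40 is exactly B = 3 bytes: K' = 21 9f 40.
K' ⊕ ipad = 17 a9 76.
Inner input = 17 a9 76 ∥ 71.
Inner hash: even-index sum = 141 mod 256 = 141; odd-index sum = 282 mod 256 = 26 → 8d 1a.

8d1a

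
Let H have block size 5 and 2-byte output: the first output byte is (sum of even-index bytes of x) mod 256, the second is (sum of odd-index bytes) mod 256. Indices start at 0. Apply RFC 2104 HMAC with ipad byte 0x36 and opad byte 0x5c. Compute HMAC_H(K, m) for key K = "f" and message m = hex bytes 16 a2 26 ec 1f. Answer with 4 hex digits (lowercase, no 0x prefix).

b902

Key "f" = 66 is 1 byte ≤ B = 5; zero-pad to 5 bytes: K' = 66 00 00 00 00.
K' ⊕ ipad = 50 36 36 36 36.  K' ⊕ opad = 3a 5c 5c 5c 5c.
Inner input = (K'⊕ipad) ∥ m = 50 36 36 36 36 ∥ 16 a2 26 ec 1f.
Inner hash: even-index sum = 586 mod 256 = 74; odd-index sum = 199 mod 256 = 199 → 4a c7.
Outer input = (K'⊕opad) ∥ inner = 3a 5c 5c 5c 5c ∥ 4a c7.
Outer hash (tag): even-index sum = 441 mod 256 = 185; odd-index sum = 258 mod 256 = 2 → b9 02.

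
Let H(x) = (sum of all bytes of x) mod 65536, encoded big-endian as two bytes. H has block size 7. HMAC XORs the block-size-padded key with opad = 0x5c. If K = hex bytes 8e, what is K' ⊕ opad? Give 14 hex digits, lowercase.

d25c5c5c5c5c5c

Key hex bytes 8e is 1 byte ≤ B = 7; zero-pad to 7 bytes: K' = 8e 00 00 00 00 00 00.
XOR each byte with 0x5c: 8e⊕5c=d2, 00⊕5c=5c, 00⊕5c=5c, 00⊕5c=5c, 00⊕5c=5c, 00⊕5c=5c, 00⊕5c=5c.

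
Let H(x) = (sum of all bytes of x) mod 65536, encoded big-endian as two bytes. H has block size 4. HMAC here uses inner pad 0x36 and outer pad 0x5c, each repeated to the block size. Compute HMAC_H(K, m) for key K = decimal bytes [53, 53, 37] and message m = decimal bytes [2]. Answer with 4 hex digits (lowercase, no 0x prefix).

Key decimal bytes [53, 53, 37] = 35 35 25 is 3 bytes ≤ B = 4; zero-pad to 4 bytes: K' = 35 35 25 00.
K' ⊕ ipad = 03 03 13 36.  K' ⊕ opad = 69 69 79 5c.
Inner input = (K'⊕ipad) ∥ m = 03 03 13 36 ∥ 02.
Inner hash: sum = 3+3+19+54+2 = 81 → 00 51.
Outer input = (K'⊕opad) ∥ inner = 69 69 79 5c ∥ 00 51.
Outer hash (tag): sum = 105+105+121+92+0+81 = 504 → 01 f8.

01f8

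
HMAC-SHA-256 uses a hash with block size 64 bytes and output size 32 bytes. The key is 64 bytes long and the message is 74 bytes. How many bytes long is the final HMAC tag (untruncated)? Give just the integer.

32

The tag is one SHA-256 digest: 32 bytes.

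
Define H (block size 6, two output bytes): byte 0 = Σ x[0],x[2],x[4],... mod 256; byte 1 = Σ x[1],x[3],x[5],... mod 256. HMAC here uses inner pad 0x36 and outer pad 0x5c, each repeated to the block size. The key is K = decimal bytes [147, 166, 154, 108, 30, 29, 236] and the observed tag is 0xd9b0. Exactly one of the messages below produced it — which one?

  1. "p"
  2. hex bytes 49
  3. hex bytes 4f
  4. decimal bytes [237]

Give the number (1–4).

Key decimal bytes [147, 166, 154, 108, 30, 29, 236] = 93 a6 9a 6c 1e 1d ec is 7 bytes > B = 6, so hash it first: H(key) = 37 2f, then zero-pad to 6 bytes: K' = 37 2f 00 00 00 00.
K' ⊕ ipad = 01 19 36 36 36 36; K' ⊕ opad = 6b 73 5c 5c 5c 5c.
m1: inner = H(01 19 36 36 36 36 70) = dd 85; tag = H(6b 73 5c 5c 5c 5c dd 85) = 00b0
m2: inner = H(01 19 36 36 36 36 49) = b6 85; tag = H(6b 73 5c 5c 5c 5c b6 85) = d9b0 ← matches
m3: inner = H(01 19 36 36 36 36 4f) = bc 85; tag = H(6b 73 5c 5c 5c 5c bc 85) = dfb0
m4: inner = H(01 19 36 36 36 36 ed) = 5a 85; tag = H(6b 73 5c 5c 5c 5c 5a 85) = 7db0

2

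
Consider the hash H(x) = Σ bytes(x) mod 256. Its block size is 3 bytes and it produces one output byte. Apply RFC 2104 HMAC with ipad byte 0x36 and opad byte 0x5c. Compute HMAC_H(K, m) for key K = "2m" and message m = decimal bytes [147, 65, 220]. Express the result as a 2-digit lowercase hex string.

40

Key "2m" = 32 6d is 2 bytes ≤ B = 3; zero-pad to 3 bytes: K' = 32 6d 00.
K' ⊕ ipad = 04 5b 36.  K' ⊕ opad = 6e 31 5c.
Inner input = (K'⊕ipad) ∥ m = 04 5b 36 ∥ 93 41 dc.
Inner hash: sum = 4+91+54+147+65+220 = 581; mod 256 = 69 → 45.
Outer input = (K'⊕opad) ∥ inner = 6e 31 5c ∥ 45.
Outer hash (tag): sum = 110+49+92+69 = 320; mod 256 = 64 → 40.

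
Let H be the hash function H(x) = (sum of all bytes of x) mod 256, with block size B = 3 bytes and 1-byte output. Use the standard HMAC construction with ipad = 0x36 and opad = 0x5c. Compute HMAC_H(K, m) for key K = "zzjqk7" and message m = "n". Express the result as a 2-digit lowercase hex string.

06

Key "zzjqk7" = 7a 7a 6a 71 6b 37 is 6 bytes > B = 3, so hash it first: H(key) = 71, then zero-pad to 3 bytes: K' = 71 00 00.
K' ⊕ ipad = 47 36 36.  K' ⊕ opad = 2d 5c 5c.
Inner input = (K'⊕ipad) ∥ m = 47 36 36 ∥ 6e.
Inner hash: sum = 71+54+54+110 = 289; mod 256 = 33 → 21.
Outer input = (K'⊕opad) ∥ inner = 2d 5c 5c ∥ 21.
Outer hash (tag): sum = 45+92+92+33 = 262; mod 256 = 6 → 06.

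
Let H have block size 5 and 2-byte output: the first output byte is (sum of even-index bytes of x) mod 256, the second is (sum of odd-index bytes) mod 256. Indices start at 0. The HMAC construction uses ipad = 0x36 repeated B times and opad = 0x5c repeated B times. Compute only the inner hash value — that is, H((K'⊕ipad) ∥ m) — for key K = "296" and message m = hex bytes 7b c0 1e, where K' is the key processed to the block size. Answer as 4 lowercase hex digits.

Key "296" = 32 39 36 is 3 bytes ≤ B = 5; zero-pad to 5 bytes: K' = 32 39 36 00 00.
K' ⊕ ipad = 04 0f 00 36 36.
Inner input = 04 0f 00 36 36 ∥ 7b c0 1e.
Inner hash: even-index sum = 250 mod 256 = 250; odd-index sum = 222 mod 256 = 222 → fa de.

fade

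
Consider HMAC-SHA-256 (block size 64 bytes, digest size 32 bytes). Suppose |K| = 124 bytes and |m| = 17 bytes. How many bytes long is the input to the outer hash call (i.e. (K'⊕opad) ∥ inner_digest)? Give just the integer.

96

Key is 124 > 64 bytes, so it is hashed to 32 bytes then zero-padded to 64: |K'| = 64.
Outer input = (K'⊕opad) ∥ H(inner) → 64 + 32 = 96 bytes.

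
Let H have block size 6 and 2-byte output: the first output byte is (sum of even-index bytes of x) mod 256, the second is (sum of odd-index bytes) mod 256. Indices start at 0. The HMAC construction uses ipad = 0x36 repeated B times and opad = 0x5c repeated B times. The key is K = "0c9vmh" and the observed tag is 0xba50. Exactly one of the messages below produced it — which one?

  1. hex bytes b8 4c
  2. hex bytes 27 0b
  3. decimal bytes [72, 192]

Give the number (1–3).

Key "0c9vmh" = 30 63 39 76 6d 68 is exactly B = 6 bytes: K' = 30 63 39 76 6d 68.
K' ⊕ ipad = 06 55 0f 40 5b 5e; K' ⊕ opad = 6c 3f 65 2a 31 34.
m1: inner = H(06 55 0f 40 5b 5e b8 4c) = 28 3f; tag = H(6c 3f 65 2a 31 34 28 3f) = 2adc
m2: inner = H(06 55 0f 40 5b 5e 27 0b) = 97 fe; tag = H(6c 3f 65 2a 31 34 97 fe) = 999b
m3: inner = H(06 55 0f 40 5b 5e 48 c0) = b8 b3; tag = H(6c 3f 65 2a 31 34 b8 b3) = ba50 ← matches

3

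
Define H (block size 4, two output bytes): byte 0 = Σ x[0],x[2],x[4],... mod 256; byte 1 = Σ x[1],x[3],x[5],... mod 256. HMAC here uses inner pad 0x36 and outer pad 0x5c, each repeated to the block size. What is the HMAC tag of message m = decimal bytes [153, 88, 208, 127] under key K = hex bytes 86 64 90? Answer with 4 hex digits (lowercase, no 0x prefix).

Key hex bytes 86 64 90 is 3 bytes ≤ B = 4; zero-pad to 4 bytes: K' = 86 64 90 00.
K' ⊕ ipad = b0 52 a6 36.  K' ⊕ opad = da 38 cc 5c.
Inner input = (K'⊕ipad) ∥ m = b0 52 a6 36 ∥ 99 58 d0 7f.
Inner hash: even-index sum = 703 mod 256 = 191; odd-index sum = 351 mod 256 = 95 → bf 5f.
Outer input = (K'⊕opad) ∥ inner = da 38 cc 5c ∥ bf 5f.
Outer hash (tag): even-index sum = 613 mod 256 = 101; odd-index sum = 243 mod 256 = 243 → 65 f3.

65f3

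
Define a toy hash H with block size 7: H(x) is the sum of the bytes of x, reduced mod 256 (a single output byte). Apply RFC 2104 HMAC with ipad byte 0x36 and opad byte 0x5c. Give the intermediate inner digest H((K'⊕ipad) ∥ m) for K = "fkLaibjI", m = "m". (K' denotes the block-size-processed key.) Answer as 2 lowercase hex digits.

Key "fkLaibjI" = 66 6b 4c 61 69 62 6a 49 is 8 bytes > B = 7, so hash it first: H(key) = fc, then zero-pad to 7 bytes: K' = fc 00 00 00 00 00 00.
K' ⊕ ipad = ca 36 36 36 36 36 36.
Inner input = ca 36 36 36 36 36 36 ∥ 6d.
Inner hash: sum = 202+54+54+54+54+54+54+109 = 635; mod 256 = 123 → 7b.

7b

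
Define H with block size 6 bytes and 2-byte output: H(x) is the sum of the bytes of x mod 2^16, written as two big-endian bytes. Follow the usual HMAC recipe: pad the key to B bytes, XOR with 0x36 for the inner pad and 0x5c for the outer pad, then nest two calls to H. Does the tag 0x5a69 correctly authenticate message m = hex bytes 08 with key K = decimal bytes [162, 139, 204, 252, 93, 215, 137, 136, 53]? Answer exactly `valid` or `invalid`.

invalid

Key decimal bytes [162, 139, 204, 252, 93, 215, 137, 136, 53] = a2 8b cc fc 5d d7 89 88 35 is 9 bytes > B = 6, so hash it first: H(key) = 05 6f, then zero-pad to 6 bytes: K' = 05 6f 00 00 00 00.
K' ⊕ ipad = 33 59 36 36 36 36; K' ⊕ opad = 59 33 5c 5c 5c 5c.
Inner hash: sum = 51+89+54+54+54+54+8 = 364 → 01 6c.
Outer hash (recomputed tag): sum = 89+51+92+92+92+92+1+108 = 617 → 02 69.
Recomputed tag = 0269; claimed = 5a69 → mismatch.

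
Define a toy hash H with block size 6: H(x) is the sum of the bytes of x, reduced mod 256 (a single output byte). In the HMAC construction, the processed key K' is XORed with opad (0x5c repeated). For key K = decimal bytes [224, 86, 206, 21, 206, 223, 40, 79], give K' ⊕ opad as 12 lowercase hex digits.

615c5c5c5c5c

Key decimal bytes [224, 86, 206, 21, 206, 223, 40, 79] = e0 56 ce 15 ce df 28 4f is 8 bytes > B = 6, so hash it first: H(key) = 3d, then zero-pad to 6 bytes: K' = 3d 00 00 00 00 00.
XOR each byte with 0x5c: 3d⊕5c=61, 00⊕5c=5c, 00⊕5c=5c, 00⊕5c=5c, 00⊕5c=5c, 00⊕5c=5c.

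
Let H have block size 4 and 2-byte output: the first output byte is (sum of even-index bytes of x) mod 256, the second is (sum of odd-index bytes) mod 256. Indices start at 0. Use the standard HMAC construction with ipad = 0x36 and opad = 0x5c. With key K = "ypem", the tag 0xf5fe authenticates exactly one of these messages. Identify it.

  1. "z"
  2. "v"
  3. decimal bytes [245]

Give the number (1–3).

Key "ypem" = 79 70 65 6d is exactly B = 4 bytes: K' = 79 70 65 6d.
K' ⊕ ipad = 4f 46 53 5b; K' ⊕ opad = 25 2c 39 31.
m1: inner = H(4f 46 53 5b 7a) = 1c a1; tag = H(25 2c 39 31 1c a1) = 7afe
m2: inner = H(4f 46 53 5b 76) = 18 a1; tag = H(25 2c 39 31 18 a1) = 76fe
m3: inner = H(4f 46 53 5b f5) = 97 a1; tag = H(25 2c 39 31 97 a1) = f5fe ← matches

3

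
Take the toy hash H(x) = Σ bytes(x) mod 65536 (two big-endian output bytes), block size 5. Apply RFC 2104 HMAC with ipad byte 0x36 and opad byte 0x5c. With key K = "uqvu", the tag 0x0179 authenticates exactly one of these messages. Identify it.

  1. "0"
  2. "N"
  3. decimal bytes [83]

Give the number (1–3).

Key "uqvu" = 75 71 76 75 is 4 bytes ≤ B = 5; zero-pad to 5 bytes: K' = 75 71 76 75 00.
K' ⊕ ipad = 43 47 40 43 36; K' ⊕ opad = 29 2d 2a 29 5c.
m1: inner = H(43 47 40 43 36 30) = 01 73; tag = H(29 2d 2a 29 5c 01 73) = 0179 ← matches
m2: inner = H(43 47 40 43 36 4e) = 01 91; tag = H(29 2d 2a 29 5c 01 91) = 0197
m3: inner = H(43 47 40 43 36 53) = 01 96; tag = H(29 2d 2a 29 5c 01 96) = 019c

1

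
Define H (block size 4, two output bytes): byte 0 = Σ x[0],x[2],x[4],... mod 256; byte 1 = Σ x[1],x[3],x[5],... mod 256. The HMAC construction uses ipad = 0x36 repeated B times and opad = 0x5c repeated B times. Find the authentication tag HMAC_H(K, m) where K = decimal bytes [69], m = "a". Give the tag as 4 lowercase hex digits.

7f24

Key decimal bytes [69] = 45 is 1 byte ≤ B = 4; zero-pad to 4 bytes: K' = 45 00 00 00.
K' ⊕ ipad = 73 36 36 36.  K' ⊕ opad = 19 5c 5c 5c.
Inner input = (K'⊕ipad) ∥ m = 73 36 36 36 ∥ 61.
Inner hash: even-index sum = 266 mod 256 = 10; odd-index sum = 108 mod 256 = 108 → 0a 6c.
Outer input = (K'⊕opad) ∥ inner = 19 5c 5c 5c ∥ 0a 6c.
Outer hash (tag): even-index sum = 127 mod 256 = 127; odd-index sum = 292 mod 256 = 36 → 7f 24.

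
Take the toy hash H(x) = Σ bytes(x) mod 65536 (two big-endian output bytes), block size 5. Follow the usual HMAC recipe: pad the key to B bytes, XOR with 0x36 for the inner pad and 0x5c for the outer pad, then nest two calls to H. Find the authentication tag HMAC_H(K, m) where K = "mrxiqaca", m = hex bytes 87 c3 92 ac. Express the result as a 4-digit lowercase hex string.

Key "mrxiqaca" = 6d 72 78 69 71 61 63 61 is 8 bytes > B = 5, so hash it first: H(key) = 03 56, then zero-pad to 5 bytes: K' = 03 56 00 00 00.
K' ⊕ ipad = 35 60 36 36 36.  K' ⊕ opad = 5f 0a 5c 5c 5c.
Inner input = (K'⊕ipad) ∥ m = 35 60 36 36 36 ∥ 87 c3 92 ac.
Inner hash: sum = 53+96+54+54+54+135+195+146+172 = 959 → 03 bf.
Outer input = (K'⊕opad) ∥ inner = 5f 0a 5c 5c 5c ∥ 03 bf.
Outer hash (tag): sum = 95+10+92+92+92+3+191 = 575 → 02 3f.

023f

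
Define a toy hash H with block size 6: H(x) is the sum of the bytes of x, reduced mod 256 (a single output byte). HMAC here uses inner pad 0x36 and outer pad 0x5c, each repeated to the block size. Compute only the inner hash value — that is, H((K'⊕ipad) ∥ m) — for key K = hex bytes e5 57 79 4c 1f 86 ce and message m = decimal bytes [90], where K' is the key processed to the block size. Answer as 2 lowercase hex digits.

aa

Key hex bytes e5 57 79 4c 1f 86 ce is 7 bytes > B = 6, so hash it first: H(key) = 74, then zero-pad to 6 bytes: K' = 74 00 00 00 00 00.
K' ⊕ ipad = 42 36 36 36 36 36.
Inner input = 42 36 36 36 36 36 ∥ 5a.
Inner hash: sum = 66+54+54+54+54+54+90 = 426; mod 256 = 170 → aa.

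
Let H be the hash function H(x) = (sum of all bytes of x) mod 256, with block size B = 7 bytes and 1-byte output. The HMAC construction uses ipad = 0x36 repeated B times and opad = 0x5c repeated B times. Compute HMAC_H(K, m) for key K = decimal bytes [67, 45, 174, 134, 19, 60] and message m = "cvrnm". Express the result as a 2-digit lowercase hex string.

ca

Key decimal bytes [67, 45, 174, 134, 19, 60] = 43 2d ae 86 13 3c is 6 bytes ≤ B = 7; zero-pad to 7 bytes: K' = 43 2d ae 86 13 3c 00.
K' ⊕ ipad = 75 1b 98 b0 25 0a 36.  K' ⊕ opad = 1f 71 f2 da 4f 60 5c.
Inner input = (K'⊕ipad) ∥ m = 75 1b 98 b0 25 0a 36 ∥ 63 76 72 6e 6d.
Inner hash: sum = 117+27+152+176+37+10+54+99+118+114+110+109 = 1123; mod 256 = 99 → 63.
Outer input = (K'⊕opad) ∥ inner = 1f 71 f2 da 4f 60 5c ∥ 63.
Outer hash (tag): sum = 31+113+242+218+79+96+92+99 = 970; mod 256 = 202 → ca.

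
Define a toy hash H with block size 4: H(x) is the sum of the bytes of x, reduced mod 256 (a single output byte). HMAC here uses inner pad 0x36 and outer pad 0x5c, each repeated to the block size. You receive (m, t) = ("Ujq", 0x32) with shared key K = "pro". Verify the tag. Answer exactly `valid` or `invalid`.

Key "pro" = 70 72 6f is 3 bytes ≤ B = 4; zero-pad to 4 bytes: K' = 70 72 6f 00.
K' ⊕ ipad = 46 44 59 36; K' ⊕ opad = 2c 2e 33 5c.
Inner hash: sum = 70+68+89+54+85+106+113 = 585; mod 256 = 73 → 49.
Outer hash (recomputed tag): sum = 44+46+51+92+73 = 306; mod 256 = 50 → 32.
Recomputed tag = 32; claimed = 32 → match.

valid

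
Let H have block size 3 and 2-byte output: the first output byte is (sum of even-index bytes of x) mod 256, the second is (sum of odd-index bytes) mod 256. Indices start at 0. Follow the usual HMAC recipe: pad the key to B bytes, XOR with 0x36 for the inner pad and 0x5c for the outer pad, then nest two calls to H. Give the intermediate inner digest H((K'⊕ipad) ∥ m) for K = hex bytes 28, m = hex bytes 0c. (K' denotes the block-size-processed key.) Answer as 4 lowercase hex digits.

Key hex bytes 28 is 1 byte ≤ B = 3; zero-pad to 3 bytes: K' = 28 00 00.
K' ⊕ ipad = 1e 36 36.
Inner input = 1e 36 36 ∥ 0c.
Inner hash: even-index sum = 84 mod 256 = 84; odd-index sum = 66 mod 256 = 66 → 54 42.

5442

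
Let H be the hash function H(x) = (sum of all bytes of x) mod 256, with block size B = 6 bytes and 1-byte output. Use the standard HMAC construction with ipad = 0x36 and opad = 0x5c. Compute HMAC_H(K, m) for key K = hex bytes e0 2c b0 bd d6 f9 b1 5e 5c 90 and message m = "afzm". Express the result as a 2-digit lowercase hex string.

1c

Key hex bytes e0 2c b0 bd d6 f9 b1 5e 5c 90 is 10 bytes > B = 6, so hash it first: H(key) = 43, then zero-pad to 6 bytes: K' = 43 00 00 00 00 00.
K' ⊕ ipad = 75 36 36 36 36 36.  K' ⊕ opad = 1f 5c 5c 5c 5c 5c.
Inner input = (K'⊕ipad) ∥ m = 75 36 36 36 36 36 ∥ 61 66 7a 6d.
Inner hash: sum = 117+54+54+54+54+54+97+102+122+109 = 817; mod 256 = 49 → 31.
Outer input = (K'⊕opad) ∥ inner = 1f 5c 5c 5c 5c 5c ∥ 31.
Outer hash (tag): sum = 31+92+92+92+92+92+49 = 540; mod 256 = 28 → 1c.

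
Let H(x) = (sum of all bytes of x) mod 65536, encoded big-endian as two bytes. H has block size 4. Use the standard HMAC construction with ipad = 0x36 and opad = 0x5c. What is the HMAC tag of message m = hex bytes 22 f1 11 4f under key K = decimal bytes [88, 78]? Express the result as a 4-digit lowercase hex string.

0195

Key decimal bytes [88, 78] = 58 4e is 2 bytes ≤ B = 4; zero-pad to 4 bytes: K' = 58 4e 00 00.
K' ⊕ ipad = 6e 78 36 36.  K' ⊕ opad = 04 12 5c 5c.
Inner input = (K'⊕ipad) ∥ m = 6e 78 36 36 ∥ 22 f1 11 4f.
Inner hash: sum = 110+120+54+54+34+241+17+79 = 709 → 02 c5.
Outer input = (K'⊕opad) ∥ inner = 04 12 5c 5c ∥ 02 c5.
Outer hash (tag): sum = 4+18+92+92+2+197 = 405 → 01 95.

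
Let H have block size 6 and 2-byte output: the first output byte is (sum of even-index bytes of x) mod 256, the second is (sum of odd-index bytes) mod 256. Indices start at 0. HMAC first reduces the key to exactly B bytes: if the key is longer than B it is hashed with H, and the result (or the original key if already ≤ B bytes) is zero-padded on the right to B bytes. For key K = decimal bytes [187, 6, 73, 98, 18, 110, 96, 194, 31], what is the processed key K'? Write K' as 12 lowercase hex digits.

959800000000

|K| = 9 > B = 6, so first hash the key.
H(K): even-index sum = 405 mod 256 = 149; odd-index sum = 408 mod 256 = 152 → 95 98.
Zero-pad H(K) = 95 98 to 6 bytes: K' = 95 98 00 00 00 00.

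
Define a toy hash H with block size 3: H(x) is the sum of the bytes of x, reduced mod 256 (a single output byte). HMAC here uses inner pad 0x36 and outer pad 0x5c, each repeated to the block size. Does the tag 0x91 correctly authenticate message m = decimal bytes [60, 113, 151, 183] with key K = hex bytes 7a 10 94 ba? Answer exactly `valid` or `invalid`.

Key hex bytes 7a 10 94 ba is 4 bytes > B = 3, so hash it first: H(key) = d8, then zero-pad to 3 bytes: K' = d8 00 00.
K' ⊕ ipad = ee 36 36; K' ⊕ opad = 84 5c 5c.
Inner hash: sum = 238+54+54+60+113+151+183 = 853; mod 256 = 85 → 55.
Outer hash (recomputed tag): sum = 132+92+92+85 = 401; mod 256 = 145 → 91.
Recomputed tag = 91; claimed = 91 → match.

valid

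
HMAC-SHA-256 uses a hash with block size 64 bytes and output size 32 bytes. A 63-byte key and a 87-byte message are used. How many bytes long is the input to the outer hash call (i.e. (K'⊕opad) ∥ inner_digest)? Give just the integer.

96

Key is 63 ≤ 64 bytes, zero-padded: |K'| = 64.
Outer input = (K'⊕opad) ∥ H(inner) → 64 + 32 = 96 bytes.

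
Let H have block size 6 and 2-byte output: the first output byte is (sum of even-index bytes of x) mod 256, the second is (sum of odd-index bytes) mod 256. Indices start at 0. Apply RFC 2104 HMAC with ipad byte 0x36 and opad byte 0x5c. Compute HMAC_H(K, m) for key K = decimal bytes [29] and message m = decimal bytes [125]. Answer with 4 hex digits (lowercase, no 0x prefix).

0db6

Key decimal bytes [29] = 1d is 1 byte ≤ B = 6; zero-pad to 6 bytes: K' = 1d 00 00 00 00 00.
K' ⊕ ipad = 2b 36 36 36 36 36.  K' ⊕ opad = 41 5c 5c 5c 5c 5c.
Inner input = (K'⊕ipad) ∥ m = 2b 36 36 36 36 36 ∥ 7d.
Inner hash: even-index sum = 276 mod 256 = 20; odd-index sum = 162 mod 256 = 162 → 14 a2.
Outer input = (K'⊕opad) ∥ inner = 41 5c 5c 5c 5c 5c ∥ 14 a2.
Outer hash (tag): even-index sum = 269 mod 256 = 13; odd-index sum = 438 mod 256 = 182 → 0d b6.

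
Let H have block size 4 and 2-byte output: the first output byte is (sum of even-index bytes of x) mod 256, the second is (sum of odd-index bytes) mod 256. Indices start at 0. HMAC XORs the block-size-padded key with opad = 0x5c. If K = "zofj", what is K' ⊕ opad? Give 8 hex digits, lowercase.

26333a36

Key "zofj" = 7a 6f 66 6a is exactly B = 4 bytes: K' = 7a 6f 66 6a.
XOR each byte with 0x5c: 7a⊕5c=26, 6f⊕5c=33, 66⊕5c=3a, 6a⊕5c=36.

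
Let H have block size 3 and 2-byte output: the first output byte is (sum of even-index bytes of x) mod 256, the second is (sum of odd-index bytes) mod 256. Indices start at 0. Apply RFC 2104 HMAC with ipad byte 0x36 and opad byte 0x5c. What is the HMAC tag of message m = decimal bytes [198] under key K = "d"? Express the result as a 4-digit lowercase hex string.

90e4

Key "d" = 64 is 1 byte ≤ B = 3; zero-pad to 3 bytes: K' = 64 00 00.
K' ⊕ ipad = 52 36 36.  K' ⊕ opad = 38 5c 5c.
Inner input = (K'⊕ipad) ∥ m = 52 36 36 ∥ c6.
Inner hash: even-index sum = 136 mod 256 = 136; odd-index sum = 252 mod 256 = 252 → 88 fc.
Outer input = (K'⊕opad) ∥ inner = 38 5c 5c ∥ 88 fc.
Outer hash (tag): even-index sum = 400 mod 256 = 144; odd-index sum = 228 mod 256 = 228 → 90 e4.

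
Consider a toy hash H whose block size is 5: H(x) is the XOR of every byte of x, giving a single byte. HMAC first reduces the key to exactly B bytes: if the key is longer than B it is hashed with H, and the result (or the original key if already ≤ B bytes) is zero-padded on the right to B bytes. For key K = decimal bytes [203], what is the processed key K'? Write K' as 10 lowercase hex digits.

cb00000000

Key decimal bytes [203] = cb is 1 byte ≤ B = 5; zero-pad to 5 bytes: K' = cb 00 00 00 00.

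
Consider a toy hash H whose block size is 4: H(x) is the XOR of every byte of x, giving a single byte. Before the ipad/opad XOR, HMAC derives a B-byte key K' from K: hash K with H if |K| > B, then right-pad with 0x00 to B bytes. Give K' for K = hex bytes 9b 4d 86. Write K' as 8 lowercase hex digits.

Key hex bytes 9b 4d 86 is 3 bytes ≤ B = 4; zero-pad to 4 bytes: K' = 9b 4d 86 00.

9b4d8600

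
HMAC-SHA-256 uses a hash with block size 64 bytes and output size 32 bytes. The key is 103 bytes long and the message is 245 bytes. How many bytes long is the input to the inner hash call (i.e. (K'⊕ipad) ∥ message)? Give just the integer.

Key is 103 > 64 bytes, so it is hashed to 32 bytes then zero-padded to 64: |K'| = 64.
Inner input = (K'⊕ipad) ∥ m → 64 + 245 = 309 bytes.

309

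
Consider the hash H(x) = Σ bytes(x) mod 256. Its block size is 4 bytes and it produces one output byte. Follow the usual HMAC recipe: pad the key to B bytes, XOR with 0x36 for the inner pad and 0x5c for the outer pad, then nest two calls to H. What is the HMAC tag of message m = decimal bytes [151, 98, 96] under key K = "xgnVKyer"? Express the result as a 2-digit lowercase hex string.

79

Key "xgnVKyer" = 78 67 6e 56 4b 79 65 72 is 8 bytes > B = 4, so hash it first: H(key) = 3e, then zero-pad to 4 bytes: K' = 3e 00 00 00.
K' ⊕ ipad = 08 36 36 36.  K' ⊕ opad = 62 5c 5c 5c.
Inner input = (K'⊕ipad) ∥ m = 08 36 36 36 ∥ 97 62 60.
Inner hash: sum = 8+54+54+54+151+98+96 = 515; mod 256 = 3 → 03.
Outer input = (K'⊕opad) ∥ inner = 62 5c 5c 5c ∥ 03.
Outer hash (tag): sum = 98+92+92+92+3 = 377; mod 256 = 121 → 79.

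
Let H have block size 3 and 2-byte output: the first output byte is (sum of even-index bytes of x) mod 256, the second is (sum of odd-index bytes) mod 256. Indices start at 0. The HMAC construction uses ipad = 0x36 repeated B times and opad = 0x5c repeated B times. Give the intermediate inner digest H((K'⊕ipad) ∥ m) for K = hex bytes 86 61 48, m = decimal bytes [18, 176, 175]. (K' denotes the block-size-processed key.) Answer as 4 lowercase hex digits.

Key hex bytes 86 61 48 is exactly B = 3 bytes: K' = 86 61 48.
K' ⊕ ipad = b0 57 7e.
Inner input = b0 57 7e ∥ 12 b0 af.
Inner hash: even-index sum = 478 mod 256 = 222; odd-index sum = 280 mod 256 = 24 → de 18.

de18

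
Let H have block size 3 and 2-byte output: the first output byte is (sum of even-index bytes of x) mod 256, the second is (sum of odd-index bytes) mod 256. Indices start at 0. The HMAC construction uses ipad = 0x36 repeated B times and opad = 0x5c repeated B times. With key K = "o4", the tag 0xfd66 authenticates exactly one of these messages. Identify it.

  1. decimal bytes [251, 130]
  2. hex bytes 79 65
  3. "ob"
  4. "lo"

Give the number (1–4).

4

Key "o4" = 6f 34 is 2 bytes ≤ B = 3; zero-pad to 3 bytes: K' = 6f 34 00.
K' ⊕ ipad = 59 02 36; K' ⊕ opad = 33 68 5c.
m1: inner = H(59 02 36 fb 82) = 11 fd; tag = H(33 68 5c 11 fd) = 8c79
m2: inner = H(59 02 36 79 65) = f4 7b; tag = H(33 68 5c f4 7b) = 0a5c
m3: inner = H(59 02 36 6f 62) = f1 71; tag = H(33 68 5c f1 71) = 0059
m4: inner = H(59 02 36 6c 6f) = fe 6e; tag = H(33 68 5c fe 6e) = fd66 ← matches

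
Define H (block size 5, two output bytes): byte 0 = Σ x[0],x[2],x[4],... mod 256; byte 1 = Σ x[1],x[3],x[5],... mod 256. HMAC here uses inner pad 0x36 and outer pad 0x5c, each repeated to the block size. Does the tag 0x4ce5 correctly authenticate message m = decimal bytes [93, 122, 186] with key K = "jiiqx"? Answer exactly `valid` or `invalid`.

valid

Key "jiiqx" = 6a 69 69 71 78 is exactly B = 5 bytes: K' = 6a 69 69 71 78.
K' ⊕ ipad = 5c 5f 5f 47 4e; K' ⊕ opad = 36 35 35 2d 24.
Inner hash: even-index sum = 387 mod 256 = 131; odd-index sum = 445 mod 256 = 189 → 83 bd.
Outer hash (recomputed tag): even-index sum = 332 mod 256 = 76; odd-index sum = 229 mod 256 = 229 → 4c e5.
Recomputed tag = 4ce5; claimed = 4ce5 → match.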